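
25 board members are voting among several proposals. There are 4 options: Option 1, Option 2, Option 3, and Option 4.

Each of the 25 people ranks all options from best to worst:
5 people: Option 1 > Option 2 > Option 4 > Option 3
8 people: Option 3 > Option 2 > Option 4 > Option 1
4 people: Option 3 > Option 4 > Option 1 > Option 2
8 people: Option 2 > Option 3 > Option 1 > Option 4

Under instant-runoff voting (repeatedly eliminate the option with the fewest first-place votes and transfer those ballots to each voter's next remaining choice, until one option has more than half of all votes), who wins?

Option 2

Round 1: Option 1 5, Option 2 8, Option 3 12, Option 4 0. Option 4 eliminated.
Round 2: Option 1 5, Option 2 8, Option 3 12. Option 1 eliminated.
Round 3: Option 2 13, Option 3 12. Option 2 has a majority (≥13).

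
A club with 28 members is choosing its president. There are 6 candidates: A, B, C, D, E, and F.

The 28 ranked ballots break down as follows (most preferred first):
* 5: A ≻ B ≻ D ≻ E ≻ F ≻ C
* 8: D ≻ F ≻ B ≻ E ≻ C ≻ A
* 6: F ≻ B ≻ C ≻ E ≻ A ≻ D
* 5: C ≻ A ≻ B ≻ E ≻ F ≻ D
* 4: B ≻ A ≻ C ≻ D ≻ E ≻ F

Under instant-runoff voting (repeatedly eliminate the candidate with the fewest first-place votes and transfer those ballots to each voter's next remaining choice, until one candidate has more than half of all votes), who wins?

A

Round 1: A 5, B 4, C 5, D 8, E 0, F 6. E eliminated.
Round 2: A 5, B 4, C 5, D 8, F 6. B eliminated.
Round 3: A 9, C 5, D 8, F 6. C eliminated.
Round 4: A 14, D 8, F 6. F eliminated.
Round 5: A 20, D 8. A has a majority (≥15).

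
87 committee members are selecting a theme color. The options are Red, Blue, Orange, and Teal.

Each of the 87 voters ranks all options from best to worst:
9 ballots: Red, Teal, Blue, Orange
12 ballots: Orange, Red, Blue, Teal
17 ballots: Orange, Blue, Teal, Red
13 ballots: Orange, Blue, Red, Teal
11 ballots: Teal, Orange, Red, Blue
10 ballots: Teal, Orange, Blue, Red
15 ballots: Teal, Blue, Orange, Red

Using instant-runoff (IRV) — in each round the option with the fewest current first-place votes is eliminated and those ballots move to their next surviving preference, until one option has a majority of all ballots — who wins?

Teal

Round 1: Red 9, Blue 0, Orange 42, Teal 36. Blue eliminated.
Round 2: Red 9, Orange 42, Teal 36. Red eliminated.
Round 3: Orange 42, Teal 45. Teal has a majority (≥44).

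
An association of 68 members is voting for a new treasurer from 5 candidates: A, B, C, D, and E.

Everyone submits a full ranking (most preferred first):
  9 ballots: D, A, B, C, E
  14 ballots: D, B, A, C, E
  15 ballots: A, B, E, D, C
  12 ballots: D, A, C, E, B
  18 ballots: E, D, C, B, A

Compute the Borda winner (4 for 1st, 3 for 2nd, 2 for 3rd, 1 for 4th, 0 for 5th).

A: 9×3 + 14×2 + 15×4 + 12×3 + 18×0 = 151
B: 9×2 + 14×3 + 15×3 + 12×0 + 18×1 = 123
C: 9×1 + 14×1 + 15×0 + 12×2 + 18×2 = 83
D: 9×4 + 14×4 + 15×1 + 12×4 + 18×3 = 209
E: 9×0 + 14×0 + 15×2 + 12×1 + 18×4 = 114

D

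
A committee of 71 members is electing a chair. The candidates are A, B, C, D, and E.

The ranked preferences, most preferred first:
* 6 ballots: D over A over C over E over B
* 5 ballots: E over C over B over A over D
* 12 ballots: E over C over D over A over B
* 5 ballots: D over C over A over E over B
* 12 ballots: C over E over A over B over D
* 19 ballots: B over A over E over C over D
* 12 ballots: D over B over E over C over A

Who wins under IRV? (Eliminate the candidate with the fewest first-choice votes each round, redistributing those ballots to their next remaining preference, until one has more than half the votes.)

Round 1: A 0, B 19, C 12, D 23, E 17. A eliminated.
Round 2: B 19, C 12, D 23, E 17. C eliminated.
Round 3: B 19, D 23, E 29. B eliminated.
Round 4: D 23, E 48. E has a majority (≥36).

E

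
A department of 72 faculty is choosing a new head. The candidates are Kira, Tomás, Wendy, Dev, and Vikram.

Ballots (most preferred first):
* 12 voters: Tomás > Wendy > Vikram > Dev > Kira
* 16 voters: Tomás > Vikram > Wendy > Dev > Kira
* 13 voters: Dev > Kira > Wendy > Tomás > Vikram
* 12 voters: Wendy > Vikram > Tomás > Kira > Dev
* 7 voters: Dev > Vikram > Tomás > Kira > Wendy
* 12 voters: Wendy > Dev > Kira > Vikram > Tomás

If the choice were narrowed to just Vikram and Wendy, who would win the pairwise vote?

Vikram is ranked above Wendy on 23 ballots; Wendy above Vikram on 49.

Wendy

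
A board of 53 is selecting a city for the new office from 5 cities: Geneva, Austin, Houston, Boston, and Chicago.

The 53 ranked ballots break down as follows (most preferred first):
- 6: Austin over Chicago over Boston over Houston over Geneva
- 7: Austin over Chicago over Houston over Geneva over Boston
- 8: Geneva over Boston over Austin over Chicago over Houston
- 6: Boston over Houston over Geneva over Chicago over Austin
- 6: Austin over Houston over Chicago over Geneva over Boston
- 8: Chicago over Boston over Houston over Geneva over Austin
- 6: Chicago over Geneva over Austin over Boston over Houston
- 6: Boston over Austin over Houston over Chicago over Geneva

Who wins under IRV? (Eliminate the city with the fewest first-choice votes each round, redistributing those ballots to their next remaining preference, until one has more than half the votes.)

Round 1: Geneva 8, Austin 19, Houston 0, Boston 12, Chicago 14. Houston eliminated.
Round 2: Geneva 8, Austin 19, Boston 12, Chicago 14. Geneva eliminated.
Round 3: Austin 19, Boston 20, Chicago 14. Chicago eliminated.
Round 4: Austin 25, Boston 28. Boston has a majority (≥27).

Boston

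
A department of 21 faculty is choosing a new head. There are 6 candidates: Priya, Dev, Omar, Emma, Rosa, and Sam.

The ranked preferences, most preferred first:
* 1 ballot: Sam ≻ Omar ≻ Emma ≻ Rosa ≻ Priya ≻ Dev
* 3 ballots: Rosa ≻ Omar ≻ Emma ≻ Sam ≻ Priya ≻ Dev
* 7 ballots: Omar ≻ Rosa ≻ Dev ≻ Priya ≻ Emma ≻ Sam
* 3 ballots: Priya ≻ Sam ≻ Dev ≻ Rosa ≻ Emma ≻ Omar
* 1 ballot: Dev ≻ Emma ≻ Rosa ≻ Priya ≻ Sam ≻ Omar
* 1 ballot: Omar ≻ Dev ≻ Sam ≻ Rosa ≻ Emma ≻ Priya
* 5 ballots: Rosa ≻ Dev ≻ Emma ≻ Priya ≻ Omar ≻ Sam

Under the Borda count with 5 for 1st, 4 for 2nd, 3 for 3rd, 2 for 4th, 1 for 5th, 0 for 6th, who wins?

Rosa

Priya: 1×1 + 3×1 + 7×2 + 3×5 + 1×2 + 1×0 + 5×2 = 45
Dev: 1×0 + 3×0 + 7×3 + 3×3 + 1×5 + 1×4 + 5×4 = 59
Omar: 1×4 + 3×4 + 7×5 + 3×0 + 1×0 + 1×5 + 5×1 = 61
Emma: 1×3 + 3×3 + 7×1 + 3×1 + 1×4 + 1×1 + 5×3 = 42
Rosa: 1×2 + 3×5 + 7×4 + 3×2 + 1×3 + 1×2 + 5×5 = 81
Sam: 1×5 + 3×2 + 7×0 + 3×4 + 1×1 + 1×3 + 5×0 = 27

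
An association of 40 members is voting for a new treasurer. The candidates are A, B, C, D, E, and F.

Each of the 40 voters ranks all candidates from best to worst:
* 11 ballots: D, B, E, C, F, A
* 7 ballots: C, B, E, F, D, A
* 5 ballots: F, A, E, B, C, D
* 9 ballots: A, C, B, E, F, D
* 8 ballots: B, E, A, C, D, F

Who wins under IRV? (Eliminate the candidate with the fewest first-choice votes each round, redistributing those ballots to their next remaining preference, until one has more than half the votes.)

B

Round 1: A 9, B 8, C 7, D 11, E 0, F 5. E eliminated.
Round 2: A 9, B 8, C 7, D 11, F 5. F eliminated.
Round 3: A 14, B 8, C 7, D 11. C eliminated.
Round 4: A 14, B 15, D 11. D eliminated.
Round 5: A 14, B 26. B has a majority (≥21).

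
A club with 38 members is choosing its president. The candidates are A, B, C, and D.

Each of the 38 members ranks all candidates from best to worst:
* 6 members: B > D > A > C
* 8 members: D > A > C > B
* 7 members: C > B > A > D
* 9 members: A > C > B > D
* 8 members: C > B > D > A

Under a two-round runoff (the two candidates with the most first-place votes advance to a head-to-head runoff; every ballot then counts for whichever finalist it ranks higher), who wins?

A

Round 1 first-place votes: A 9, B 6, C 15, D 8. C and A advance.
Runoff: C is ranked above A on 15 ballots, A above C on 23.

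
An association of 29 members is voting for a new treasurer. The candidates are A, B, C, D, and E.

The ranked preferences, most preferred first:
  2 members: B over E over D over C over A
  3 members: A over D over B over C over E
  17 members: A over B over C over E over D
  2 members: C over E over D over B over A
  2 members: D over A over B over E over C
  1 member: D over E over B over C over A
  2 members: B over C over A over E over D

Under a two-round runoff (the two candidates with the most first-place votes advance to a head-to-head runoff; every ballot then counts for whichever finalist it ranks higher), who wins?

A

Round 1 first-place votes: A 20, B 4, C 2, D 3, E 0. A and B advance.
Runoff: A is ranked above B on 22 ballots, B above A on 7.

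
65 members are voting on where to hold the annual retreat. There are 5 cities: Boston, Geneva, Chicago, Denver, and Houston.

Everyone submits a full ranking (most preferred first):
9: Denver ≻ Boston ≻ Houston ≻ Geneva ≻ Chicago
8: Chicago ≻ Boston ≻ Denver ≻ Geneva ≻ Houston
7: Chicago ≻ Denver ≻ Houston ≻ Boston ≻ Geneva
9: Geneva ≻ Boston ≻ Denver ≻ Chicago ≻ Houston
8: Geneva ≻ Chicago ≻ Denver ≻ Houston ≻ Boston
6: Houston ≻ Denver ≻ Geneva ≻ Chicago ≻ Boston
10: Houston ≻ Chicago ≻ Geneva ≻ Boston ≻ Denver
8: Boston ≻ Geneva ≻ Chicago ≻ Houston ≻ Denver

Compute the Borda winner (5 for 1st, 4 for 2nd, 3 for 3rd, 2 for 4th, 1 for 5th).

Boston: 9×4 + 8×4 + 7×2 + 9×4 + 8×1 + 6×1 + 10×2 + 8×5 = 192
Geneva: 9×2 + 8×2 + 7×1 + 9×5 + 8×5 + 6×3 + 10×3 + 8×4 = 206
Chicago: 9×1 + 8×5 + 7×5 + 9×2 + 8×4 + 6×2 + 10×4 + 8×3 = 210
Denver: 9×5 + 8×3 + 7×4 + 9×3 + 8×3 + 6×4 + 10×1 + 8×1 = 190
Houston: 9×3 + 8×1 + 7×3 + 9×1 + 8×2 + 6×5 + 10×5 + 8×2 = 177

Chicago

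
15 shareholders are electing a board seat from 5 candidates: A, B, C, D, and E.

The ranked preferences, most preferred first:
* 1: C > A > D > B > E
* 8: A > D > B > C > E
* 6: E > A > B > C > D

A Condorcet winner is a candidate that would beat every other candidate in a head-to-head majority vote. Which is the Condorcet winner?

A

A vs B: 15–0
A vs C: 14–1
A vs D: 15–0
A vs E: 9–6
A beats every other candidate.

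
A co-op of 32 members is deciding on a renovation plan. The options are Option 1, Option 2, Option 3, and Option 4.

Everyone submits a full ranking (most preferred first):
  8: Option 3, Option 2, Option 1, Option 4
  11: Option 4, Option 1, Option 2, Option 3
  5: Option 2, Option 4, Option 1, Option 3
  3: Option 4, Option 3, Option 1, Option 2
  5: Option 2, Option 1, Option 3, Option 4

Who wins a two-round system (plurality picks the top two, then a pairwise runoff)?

Round 1 first-place votes: Option 1 0, Option 2 10, Option 3 8, Option 4 14. Option 4 and Option 2 advance.
Runoff: Option 4 is ranked above Option 2 on 14 ballots, Option 2 above Option 4 on 18.

Option 2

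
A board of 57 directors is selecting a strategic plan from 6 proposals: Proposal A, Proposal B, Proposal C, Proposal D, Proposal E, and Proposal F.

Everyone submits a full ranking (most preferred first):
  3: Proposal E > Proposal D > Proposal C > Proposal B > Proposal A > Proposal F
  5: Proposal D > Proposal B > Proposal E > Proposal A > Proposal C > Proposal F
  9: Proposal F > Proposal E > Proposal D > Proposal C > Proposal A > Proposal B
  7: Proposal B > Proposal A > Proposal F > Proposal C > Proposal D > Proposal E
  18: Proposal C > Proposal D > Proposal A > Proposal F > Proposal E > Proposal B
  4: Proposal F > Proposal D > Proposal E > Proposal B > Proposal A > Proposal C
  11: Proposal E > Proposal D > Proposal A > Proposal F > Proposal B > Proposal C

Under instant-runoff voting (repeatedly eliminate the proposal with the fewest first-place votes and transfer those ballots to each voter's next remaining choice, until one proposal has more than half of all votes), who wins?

Proposal F

Round 1: Proposal A 0, Proposal B 7, Proposal C 18, Proposal D 5, Proposal E 14, Proposal F 13. Proposal A eliminated.
Round 2: Proposal B 7, Proposal C 18, Proposal D 5, Proposal E 14, Proposal F 13. Proposal D eliminated.
Round 3: Proposal B 12, Proposal C 18, Proposal E 14, Proposal F 13. Proposal B eliminated.
Round 4: Proposal C 18, Proposal E 19, Proposal F 20. Proposal C eliminated.
Round 5: Proposal E 19, Proposal F 38. Proposal F has a majority (≥29).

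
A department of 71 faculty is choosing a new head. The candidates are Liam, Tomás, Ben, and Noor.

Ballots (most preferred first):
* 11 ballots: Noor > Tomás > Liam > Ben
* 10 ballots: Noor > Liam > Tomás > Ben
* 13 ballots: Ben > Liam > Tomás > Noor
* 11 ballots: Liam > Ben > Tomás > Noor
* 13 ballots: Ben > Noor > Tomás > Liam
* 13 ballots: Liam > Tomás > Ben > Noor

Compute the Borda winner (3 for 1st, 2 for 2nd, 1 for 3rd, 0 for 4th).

Liam

Liam: 11×1 + 10×2 + 13×2 + 11×3 + 13×0 + 13×3 = 129
Tomás: 11×2 + 10×1 + 13×1 + 11×1 + 13×1 + 13×2 = 95
Ben: 11×0 + 10×0 + 13×3 + 11×2 + 13×3 + 13×1 = 113
Noor: 11×3 + 10×3 + 13×0 + 11×0 + 13×2 + 13×0 = 89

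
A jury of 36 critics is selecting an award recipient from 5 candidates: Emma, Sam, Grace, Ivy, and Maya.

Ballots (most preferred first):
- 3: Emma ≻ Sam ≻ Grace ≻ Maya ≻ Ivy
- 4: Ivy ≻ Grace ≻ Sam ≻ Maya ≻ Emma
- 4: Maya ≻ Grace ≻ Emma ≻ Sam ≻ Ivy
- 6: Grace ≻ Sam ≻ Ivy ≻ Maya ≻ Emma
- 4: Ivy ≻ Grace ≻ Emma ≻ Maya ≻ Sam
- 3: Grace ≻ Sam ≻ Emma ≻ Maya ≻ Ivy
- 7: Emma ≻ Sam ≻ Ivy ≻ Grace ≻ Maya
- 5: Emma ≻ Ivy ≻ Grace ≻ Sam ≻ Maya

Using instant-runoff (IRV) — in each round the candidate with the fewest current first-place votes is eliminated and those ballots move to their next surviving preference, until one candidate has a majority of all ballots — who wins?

Round 1: Emma 15, Sam 0, Grace 9, Ivy 8, Maya 4. Sam eliminated.
Round 2: Emma 15, Grace 9, Ivy 8, Maya 4. Maya eliminated.
Round 3: Emma 15, Grace 13, Ivy 8. Ivy eliminated.
Round 4: Emma 15, Grace 21. Grace has a majority (≥19).

Grace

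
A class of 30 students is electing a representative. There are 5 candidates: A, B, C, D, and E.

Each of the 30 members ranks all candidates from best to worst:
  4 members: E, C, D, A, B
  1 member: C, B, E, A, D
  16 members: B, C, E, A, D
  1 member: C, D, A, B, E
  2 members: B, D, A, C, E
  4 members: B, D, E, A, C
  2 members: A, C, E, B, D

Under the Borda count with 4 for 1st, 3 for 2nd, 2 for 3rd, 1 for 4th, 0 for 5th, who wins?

A: 4×1 + 1×1 + 16×1 + 1×2 + 2×2 + 4×1 + 2×4 = 39
B: 4×0 + 1×3 + 16×4 + 1×1 + 2×4 + 4×4 + 2×1 = 94
C: 4×3 + 1×4 + 16×3 + 1×4 + 2×1 + 4×0 + 2×3 = 76
D: 4×2 + 1×0 + 16×0 + 1×3 + 2×3 + 4×3 + 2×0 = 29
E: 4×4 + 1×2 + 16×2 + 1×0 + 2×0 + 4×2 + 2×2 = 62

B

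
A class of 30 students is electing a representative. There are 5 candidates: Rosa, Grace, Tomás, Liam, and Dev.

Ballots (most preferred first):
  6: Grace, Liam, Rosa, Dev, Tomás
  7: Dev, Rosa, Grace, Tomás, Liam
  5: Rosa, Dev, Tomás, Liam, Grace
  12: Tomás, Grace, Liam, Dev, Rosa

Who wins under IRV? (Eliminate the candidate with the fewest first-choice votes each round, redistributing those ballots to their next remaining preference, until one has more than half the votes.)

Round 1: Rosa 5, Grace 6, Tomás 12, Liam 0, Dev 7. Liam eliminated.
Round 2: Rosa 5, Grace 6, Tomás 12, Dev 7. Rosa eliminated.
Round 3: Grace 6, Tomás 12, Dev 12. Grace eliminated.
Round 4: Tomás 12, Dev 18. Dev has a majority (≥16).

Dev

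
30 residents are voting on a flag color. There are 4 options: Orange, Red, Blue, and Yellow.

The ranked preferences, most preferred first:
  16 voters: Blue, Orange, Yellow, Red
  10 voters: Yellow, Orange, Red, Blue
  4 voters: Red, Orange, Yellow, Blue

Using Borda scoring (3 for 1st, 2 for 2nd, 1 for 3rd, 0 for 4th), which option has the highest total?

Orange: 16×2 + 10×2 + 4×2 = 60
Red: 16×0 + 10×1 + 4×3 = 22
Blue: 16×3 + 10×0 + 4×0 = 48
Yellow: 16×1 + 10×3 + 4×1 = 50

Orange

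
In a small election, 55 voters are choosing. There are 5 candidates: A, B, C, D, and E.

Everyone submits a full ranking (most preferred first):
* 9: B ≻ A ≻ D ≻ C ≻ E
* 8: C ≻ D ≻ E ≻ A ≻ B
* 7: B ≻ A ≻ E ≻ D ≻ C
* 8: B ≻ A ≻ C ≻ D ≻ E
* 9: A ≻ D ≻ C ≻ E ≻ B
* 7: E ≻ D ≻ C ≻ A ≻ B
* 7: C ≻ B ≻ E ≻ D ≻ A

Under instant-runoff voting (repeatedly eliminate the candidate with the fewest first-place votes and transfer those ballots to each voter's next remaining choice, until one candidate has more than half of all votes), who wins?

Round 1: A 9, B 24, C 15, D 0, E 7. D eliminated.
Round 2: A 9, B 24, C 15, E 7. E eliminated.
Round 3: A 9, B 24, C 22. A eliminated.
Round 4: B 24, C 31. C has a majority (≥28).

C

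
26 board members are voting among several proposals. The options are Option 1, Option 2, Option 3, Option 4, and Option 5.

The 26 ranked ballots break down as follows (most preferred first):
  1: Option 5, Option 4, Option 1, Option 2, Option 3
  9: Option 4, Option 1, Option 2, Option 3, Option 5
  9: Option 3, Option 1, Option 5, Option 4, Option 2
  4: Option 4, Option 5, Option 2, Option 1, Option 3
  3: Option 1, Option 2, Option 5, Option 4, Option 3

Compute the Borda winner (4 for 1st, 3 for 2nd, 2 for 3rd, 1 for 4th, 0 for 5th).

Option 1: 1×2 + 9×3 + 9×3 + 4×1 + 3×4 = 72
Option 2: 1×1 + 9×2 + 9×0 + 4×2 + 3×3 = 36
Option 3: 1×0 + 9×1 + 9×4 + 4×0 + 3×0 = 45
Option 4: 1×3 + 9×4 + 9×1 + 4×4 + 3×1 = 67
Option 5: 1×4 + 9×0 + 9×2 + 4×3 + 3×2 = 40

Option 1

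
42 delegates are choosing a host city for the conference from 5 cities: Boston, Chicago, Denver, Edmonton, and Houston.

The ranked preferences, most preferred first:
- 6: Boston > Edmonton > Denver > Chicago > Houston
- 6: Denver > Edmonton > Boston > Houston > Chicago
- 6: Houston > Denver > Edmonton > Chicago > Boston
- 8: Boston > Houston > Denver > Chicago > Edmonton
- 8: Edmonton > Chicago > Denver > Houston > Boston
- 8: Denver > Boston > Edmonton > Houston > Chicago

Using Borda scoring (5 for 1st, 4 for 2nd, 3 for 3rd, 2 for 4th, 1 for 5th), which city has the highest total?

Denver

Boston: 6×5 + 6×3 + 6×1 + 8×5 + 8×1 + 8×4 = 134
Chicago: 6×2 + 6×1 + 6×2 + 8×2 + 8×4 + 8×1 = 86
Denver: 6×3 + 6×5 + 6×4 + 8×3 + 8×3 + 8×5 = 160
Edmonton: 6×4 + 6×4 + 6×3 + 8×1 + 8×5 + 8×3 = 138
Houston: 6×1 + 6×2 + 6×5 + 8×4 + 8×2 + 8×2 = 112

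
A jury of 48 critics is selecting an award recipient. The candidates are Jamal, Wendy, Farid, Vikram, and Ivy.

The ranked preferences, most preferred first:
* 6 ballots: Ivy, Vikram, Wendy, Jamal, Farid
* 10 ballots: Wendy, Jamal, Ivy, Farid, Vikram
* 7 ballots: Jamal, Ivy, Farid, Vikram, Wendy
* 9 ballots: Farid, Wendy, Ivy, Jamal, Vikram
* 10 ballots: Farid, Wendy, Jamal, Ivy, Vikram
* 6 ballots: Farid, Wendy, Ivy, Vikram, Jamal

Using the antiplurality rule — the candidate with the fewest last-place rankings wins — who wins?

Ivy

Last-place votes: Jamal 6, Wendy 7, Farid 6, Vikram 29, Ivy 0.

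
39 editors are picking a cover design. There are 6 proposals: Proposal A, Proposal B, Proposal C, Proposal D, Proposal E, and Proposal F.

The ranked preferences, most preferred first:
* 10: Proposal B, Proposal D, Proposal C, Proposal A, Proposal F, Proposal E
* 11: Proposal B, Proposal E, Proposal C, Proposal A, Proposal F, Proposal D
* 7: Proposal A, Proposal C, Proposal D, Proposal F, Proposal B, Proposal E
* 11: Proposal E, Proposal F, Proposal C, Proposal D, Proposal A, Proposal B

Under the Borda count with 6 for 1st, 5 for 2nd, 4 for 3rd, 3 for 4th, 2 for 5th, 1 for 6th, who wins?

Proposal A: 10×3 + 11×3 + 7×6 + 11×2 = 127
Proposal B: 10×6 + 11×6 + 7×2 + 11×1 = 151
Proposal C: 10×4 + 11×4 + 7×5 + 11×4 = 163
Proposal D: 10×5 + 11×1 + 7×4 + 11×3 = 122
Proposal E: 10×1 + 11×5 + 7×1 + 11×6 = 138
Proposal F: 10×2 + 11×2 + 7×3 + 11×5 = 118

Proposal C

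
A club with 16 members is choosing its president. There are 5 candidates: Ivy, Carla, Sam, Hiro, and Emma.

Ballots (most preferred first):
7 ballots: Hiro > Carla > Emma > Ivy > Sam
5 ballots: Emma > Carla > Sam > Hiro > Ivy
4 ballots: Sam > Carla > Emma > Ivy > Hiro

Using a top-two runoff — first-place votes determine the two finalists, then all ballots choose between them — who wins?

Emma

Round 1 first-place votes: Ivy 0, Carla 0, Sam 4, Hiro 7, Emma 5. Hiro and Emma advance.
Runoff: Hiro is ranked above Emma on 7 ballots, Emma above Hiro on 9.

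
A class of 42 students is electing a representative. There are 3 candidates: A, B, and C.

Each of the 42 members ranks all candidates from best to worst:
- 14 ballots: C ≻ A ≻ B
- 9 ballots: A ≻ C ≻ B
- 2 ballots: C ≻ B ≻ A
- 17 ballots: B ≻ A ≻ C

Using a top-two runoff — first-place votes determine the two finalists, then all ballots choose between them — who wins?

C

Round 1 first-place votes: A 9, B 17, C 16. B and C advance.
Runoff: B is ranked above C on 17 ballots, C above B on 25.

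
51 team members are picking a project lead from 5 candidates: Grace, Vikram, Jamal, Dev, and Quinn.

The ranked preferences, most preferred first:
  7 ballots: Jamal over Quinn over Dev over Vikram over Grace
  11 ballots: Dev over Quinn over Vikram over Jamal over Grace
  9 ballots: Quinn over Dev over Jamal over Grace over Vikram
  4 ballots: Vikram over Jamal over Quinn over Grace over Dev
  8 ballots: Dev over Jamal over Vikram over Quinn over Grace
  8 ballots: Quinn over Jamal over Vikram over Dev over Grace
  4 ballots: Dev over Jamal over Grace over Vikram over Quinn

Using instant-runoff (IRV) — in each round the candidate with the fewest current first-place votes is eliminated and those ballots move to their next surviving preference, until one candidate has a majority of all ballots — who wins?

Quinn

Round 1: Grace 0, Vikram 4, Jamal 7, Dev 23, Quinn 17. Grace eliminated.
Round 2: Vikram 4, Jamal 7, Dev 23, Quinn 17. Vikram eliminated.
Round 3: Jamal 11, Dev 23, Quinn 17. Jamal eliminated.
Round 4: Dev 23, Quinn 28. Quinn has a majority (≥26).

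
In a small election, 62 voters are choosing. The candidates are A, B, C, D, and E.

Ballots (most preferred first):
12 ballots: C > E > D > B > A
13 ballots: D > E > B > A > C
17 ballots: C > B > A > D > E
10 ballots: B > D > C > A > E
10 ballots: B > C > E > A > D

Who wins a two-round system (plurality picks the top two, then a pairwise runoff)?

B

Round 1 first-place votes: A 0, B 20, C 29, D 13, E 0. C and B advance.
Runoff: C is ranked above B on 29 ballots, B above C on 33.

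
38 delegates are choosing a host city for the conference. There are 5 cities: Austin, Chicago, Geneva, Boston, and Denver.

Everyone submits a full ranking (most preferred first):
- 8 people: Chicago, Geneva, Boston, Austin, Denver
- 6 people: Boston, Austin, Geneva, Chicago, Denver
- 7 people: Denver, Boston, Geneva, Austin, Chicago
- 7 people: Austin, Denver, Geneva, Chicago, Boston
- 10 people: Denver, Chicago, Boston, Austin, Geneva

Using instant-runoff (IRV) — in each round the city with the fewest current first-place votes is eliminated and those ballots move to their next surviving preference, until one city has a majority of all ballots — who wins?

Austin

Round 1: Austin 7, Chicago 8, Geneva 0, Boston 6, Denver 17. Geneva eliminated.
Round 2: Austin 7, Chicago 8, Boston 6, Denver 17. Boston eliminated.
Round 3: Austin 13, Chicago 8, Denver 17. Chicago eliminated.
Round 4: Austin 21, Denver 17. Austin has a majority (≥20).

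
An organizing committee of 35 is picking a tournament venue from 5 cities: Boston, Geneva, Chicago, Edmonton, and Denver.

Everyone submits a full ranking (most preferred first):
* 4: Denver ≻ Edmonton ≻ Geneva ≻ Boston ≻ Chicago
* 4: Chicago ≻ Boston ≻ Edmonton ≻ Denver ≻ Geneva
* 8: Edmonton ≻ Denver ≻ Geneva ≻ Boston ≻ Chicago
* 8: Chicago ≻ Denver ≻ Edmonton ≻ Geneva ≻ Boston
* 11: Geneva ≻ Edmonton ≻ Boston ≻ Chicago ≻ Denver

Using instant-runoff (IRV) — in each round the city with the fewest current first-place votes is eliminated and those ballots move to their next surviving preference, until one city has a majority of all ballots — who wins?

Edmonton

Round 1: Boston 0, Geneva 11, Chicago 12, Edmonton 8, Denver 4. Boston eliminated.
Round 2: Geneva 11, Chicago 12, Edmonton 8, Denver 4. Denver eliminated.
Round 3: Geneva 11, Chicago 12, Edmonton 12. Geneva eliminated.
Round 4: Chicago 12, Edmonton 23. Edmonton has a majority (≥18).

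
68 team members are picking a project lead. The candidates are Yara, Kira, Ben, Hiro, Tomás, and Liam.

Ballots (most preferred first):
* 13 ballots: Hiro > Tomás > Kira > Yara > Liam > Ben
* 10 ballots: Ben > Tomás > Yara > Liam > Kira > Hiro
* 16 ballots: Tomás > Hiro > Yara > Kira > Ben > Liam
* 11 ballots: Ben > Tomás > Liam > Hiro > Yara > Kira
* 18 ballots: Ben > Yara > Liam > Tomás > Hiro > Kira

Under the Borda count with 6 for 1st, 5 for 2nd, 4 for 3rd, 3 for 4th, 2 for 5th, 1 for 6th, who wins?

Yara: 13×3 + 10×4 + 16×4 + 11×2 + 18×5 = 255
Kira: 13×4 + 10×2 + 16×3 + 11×1 + 18×1 = 149
Ben: 13×1 + 10×6 + 16×2 + 11×6 + 18×6 = 279
Hiro: 13×6 + 10×1 + 16×5 + 11×3 + 18×2 = 237
Tomás: 13×5 + 10×5 + 16×6 + 11×5 + 18×3 = 320
Liam: 13×2 + 10×3 + 16×1 + 11×4 + 18×4 = 188

Tomás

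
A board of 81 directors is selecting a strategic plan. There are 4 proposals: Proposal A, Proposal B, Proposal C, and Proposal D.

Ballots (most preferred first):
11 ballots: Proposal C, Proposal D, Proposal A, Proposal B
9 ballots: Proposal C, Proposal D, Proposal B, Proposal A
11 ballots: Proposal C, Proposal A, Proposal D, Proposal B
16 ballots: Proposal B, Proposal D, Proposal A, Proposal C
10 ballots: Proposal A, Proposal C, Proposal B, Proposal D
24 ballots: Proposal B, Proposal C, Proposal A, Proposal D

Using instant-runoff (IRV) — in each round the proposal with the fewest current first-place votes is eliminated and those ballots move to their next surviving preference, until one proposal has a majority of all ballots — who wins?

Proposal C

Round 1: Proposal A 10, Proposal B 40, Proposal C 31, Proposal D 0. Proposal D eliminated.
Round 2: Proposal A 10, Proposal B 40, Proposal C 31. Proposal A eliminated.
Round 3: Proposal B 40, Proposal C 41. Proposal C has a majority (≥41).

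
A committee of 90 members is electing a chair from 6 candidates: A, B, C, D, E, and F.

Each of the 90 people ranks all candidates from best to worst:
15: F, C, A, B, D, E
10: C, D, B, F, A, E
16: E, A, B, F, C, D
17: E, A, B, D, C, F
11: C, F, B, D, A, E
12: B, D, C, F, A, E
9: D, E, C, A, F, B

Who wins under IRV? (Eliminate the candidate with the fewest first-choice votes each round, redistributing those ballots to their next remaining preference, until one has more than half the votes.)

C

Round 1: A 0, B 12, C 21, D 9, E 33, F 15. A eliminated.
Round 2: B 12, C 21, D 9, E 33, F 15. D eliminated.
Round 3: B 12, C 21, E 42, F 15. B eliminated.
Round 4: C 33, E 42, F 15. F eliminated.
Round 5: C 48, E 42. C has a majority (≥46).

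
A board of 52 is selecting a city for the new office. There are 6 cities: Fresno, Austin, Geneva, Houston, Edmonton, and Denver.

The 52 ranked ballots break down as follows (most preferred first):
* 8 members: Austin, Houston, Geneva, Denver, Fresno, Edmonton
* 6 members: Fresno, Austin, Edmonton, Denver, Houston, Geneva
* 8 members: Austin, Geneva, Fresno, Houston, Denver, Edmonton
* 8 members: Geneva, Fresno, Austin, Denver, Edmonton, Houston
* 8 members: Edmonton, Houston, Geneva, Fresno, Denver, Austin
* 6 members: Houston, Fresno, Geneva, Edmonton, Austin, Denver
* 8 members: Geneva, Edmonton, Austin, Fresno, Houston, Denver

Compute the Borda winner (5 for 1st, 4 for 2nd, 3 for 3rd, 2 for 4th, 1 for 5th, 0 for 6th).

Geneva

Fresno: 8×1 + 6×5 + 8×3 + 8×4 + 8×2 + 6×4 + 8×2 = 150
Austin: 8×5 + 6×4 + 8×5 + 8×3 + 8×0 + 6×1 + 8×3 = 158
Geneva: 8×3 + 6×0 + 8×4 + 8×5 + 8×3 + 6×3 + 8×5 = 178
Houston: 8×4 + 6×1 + 8×2 + 8×0 + 8×4 + 6×5 + 8×1 = 124
Edmonton: 8×0 + 6×3 + 8×0 + 8×1 + 8×5 + 6×2 + 8×4 = 110
Denver: 8×2 + 6×2 + 8×1 + 8×2 + 8×1 + 6×0 + 8×0 = 60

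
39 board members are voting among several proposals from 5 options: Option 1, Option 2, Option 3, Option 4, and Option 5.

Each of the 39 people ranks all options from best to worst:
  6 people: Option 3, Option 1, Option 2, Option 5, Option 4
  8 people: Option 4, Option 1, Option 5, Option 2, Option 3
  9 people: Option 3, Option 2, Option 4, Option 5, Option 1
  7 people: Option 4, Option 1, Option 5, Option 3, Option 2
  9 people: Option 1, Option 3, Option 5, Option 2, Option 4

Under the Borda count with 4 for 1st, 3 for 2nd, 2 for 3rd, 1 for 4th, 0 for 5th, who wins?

Option 1

Option 1: 6×3 + 8×3 + 9×0 + 7×3 + 9×4 = 99
Option 2: 6×2 + 8×1 + 9×3 + 7×0 + 9×1 = 56
Option 3: 6×4 + 8×0 + 9×4 + 7×1 + 9×3 = 94
Option 4: 6×0 + 8×4 + 9×2 + 7×4 + 9×0 = 78
Option 5: 6×1 + 8×2 + 9×1 + 7×2 + 9×2 = 63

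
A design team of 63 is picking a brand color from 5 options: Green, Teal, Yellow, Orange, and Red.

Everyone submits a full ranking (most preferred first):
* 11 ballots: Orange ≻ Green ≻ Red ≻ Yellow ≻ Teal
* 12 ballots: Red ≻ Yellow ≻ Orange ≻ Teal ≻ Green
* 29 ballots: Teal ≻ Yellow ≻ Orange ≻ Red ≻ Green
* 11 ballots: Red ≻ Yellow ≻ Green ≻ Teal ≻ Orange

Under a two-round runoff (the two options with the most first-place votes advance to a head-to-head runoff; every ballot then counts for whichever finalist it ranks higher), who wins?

Round 1 first-place votes: Green 0, Teal 29, Yellow 0, Orange 11, Red 23. Teal and Red advance.
Runoff: Teal is ranked above Red on 29 ballots, Red above Teal on 34.

Red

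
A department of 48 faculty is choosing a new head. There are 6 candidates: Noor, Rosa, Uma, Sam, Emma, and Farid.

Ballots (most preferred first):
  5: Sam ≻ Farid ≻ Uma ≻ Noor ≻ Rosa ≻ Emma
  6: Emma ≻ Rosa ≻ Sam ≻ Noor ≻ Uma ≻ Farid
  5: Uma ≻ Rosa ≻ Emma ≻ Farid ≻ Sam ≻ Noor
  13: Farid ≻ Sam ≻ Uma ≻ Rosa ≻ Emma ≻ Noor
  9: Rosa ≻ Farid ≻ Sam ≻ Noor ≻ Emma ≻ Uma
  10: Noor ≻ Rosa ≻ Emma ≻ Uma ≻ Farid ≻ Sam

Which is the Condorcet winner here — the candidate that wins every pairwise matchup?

Rosa vs Noor: 33–15
Rosa vs Uma: 25–23
Rosa vs Sam: 30–18
Rosa vs Emma: 42–6
Rosa vs Farid: 30–18
Rosa beats every other candidate.

Rosa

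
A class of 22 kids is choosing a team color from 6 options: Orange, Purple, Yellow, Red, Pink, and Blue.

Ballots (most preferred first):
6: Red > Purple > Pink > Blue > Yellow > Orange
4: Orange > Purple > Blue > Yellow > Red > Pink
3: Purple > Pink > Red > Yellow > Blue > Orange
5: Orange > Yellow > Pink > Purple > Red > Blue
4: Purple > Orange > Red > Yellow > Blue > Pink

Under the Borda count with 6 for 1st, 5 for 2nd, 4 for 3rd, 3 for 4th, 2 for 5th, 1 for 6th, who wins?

Purple

Orange: 6×1 + 4×6 + 3×1 + 5×6 + 4×5 = 83
Purple: 6×5 + 4×5 + 3×6 + 5×3 + 4×6 = 107
Yellow: 6×2 + 4×3 + 3×3 + 5×5 + 4×3 = 70
Red: 6×6 + 4×2 + 3×4 + 5×2 + 4×4 = 82
Pink: 6×4 + 4×1 + 3×5 + 5×4 + 4×1 = 67
Blue: 6×3 + 4×4 + 3×2 + 5×1 + 4×2 = 53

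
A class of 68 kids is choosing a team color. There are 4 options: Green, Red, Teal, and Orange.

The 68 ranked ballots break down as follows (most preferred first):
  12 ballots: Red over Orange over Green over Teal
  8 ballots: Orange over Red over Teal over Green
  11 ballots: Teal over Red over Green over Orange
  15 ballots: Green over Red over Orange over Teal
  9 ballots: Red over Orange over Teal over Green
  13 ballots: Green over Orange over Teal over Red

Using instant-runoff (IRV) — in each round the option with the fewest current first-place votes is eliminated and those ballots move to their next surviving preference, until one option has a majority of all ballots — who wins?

Red

Round 1: Green 28, Red 21, Teal 11, Orange 8. Orange eliminated.
Round 2: Green 28, Red 29, Teal 11. Teal eliminated.
Round 3: Green 28, Red 40. Red has a majority (≥35).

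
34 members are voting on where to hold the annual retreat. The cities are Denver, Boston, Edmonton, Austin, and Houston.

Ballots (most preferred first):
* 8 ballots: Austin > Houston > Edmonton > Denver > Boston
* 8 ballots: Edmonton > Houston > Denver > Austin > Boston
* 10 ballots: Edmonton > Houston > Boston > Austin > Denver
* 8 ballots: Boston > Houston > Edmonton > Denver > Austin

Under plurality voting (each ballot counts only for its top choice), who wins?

Edmonton

First-place votes: Denver 0, Boston 8, Edmonton 18, Austin 8, Houston 0.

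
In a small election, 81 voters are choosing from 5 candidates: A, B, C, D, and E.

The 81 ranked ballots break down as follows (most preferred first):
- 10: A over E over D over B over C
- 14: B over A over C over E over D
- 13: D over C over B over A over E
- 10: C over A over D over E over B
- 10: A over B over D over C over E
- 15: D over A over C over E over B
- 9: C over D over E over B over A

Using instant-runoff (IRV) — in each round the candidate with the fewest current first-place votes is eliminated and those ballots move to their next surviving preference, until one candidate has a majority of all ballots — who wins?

A

Round 1: A 20, B 14, C 19, D 28, E 0. E eliminated.
Round 2: A 20, B 14, C 19, D 28. B eliminated.
Round 3: A 34, C 19, D 28. C eliminated.
Round 4: A 44, D 37. A has a majority (≥41).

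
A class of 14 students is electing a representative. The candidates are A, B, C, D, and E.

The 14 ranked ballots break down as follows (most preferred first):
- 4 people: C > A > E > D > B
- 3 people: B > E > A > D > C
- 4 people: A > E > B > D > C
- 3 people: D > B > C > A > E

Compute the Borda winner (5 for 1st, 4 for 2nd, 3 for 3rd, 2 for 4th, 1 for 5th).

A

A: 4×4 + 3×3 + 4×5 + 3×2 = 51
B: 4×1 + 3×5 + 4×3 + 3×4 = 43
C: 4×5 + 3×1 + 4×1 + 3×3 = 36
D: 4×2 + 3×2 + 4×2 + 3×5 = 37
E: 4×3 + 3×4 + 4×4 + 3×1 = 43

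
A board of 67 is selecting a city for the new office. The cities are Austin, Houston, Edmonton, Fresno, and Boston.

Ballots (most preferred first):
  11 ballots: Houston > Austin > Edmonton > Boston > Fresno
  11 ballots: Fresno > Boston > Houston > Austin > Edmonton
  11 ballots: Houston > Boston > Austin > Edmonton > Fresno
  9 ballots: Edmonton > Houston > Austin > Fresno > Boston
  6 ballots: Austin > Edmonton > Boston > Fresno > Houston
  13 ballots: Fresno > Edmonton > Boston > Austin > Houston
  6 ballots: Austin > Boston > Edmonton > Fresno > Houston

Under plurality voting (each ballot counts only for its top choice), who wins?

First-place votes: Austin 12, Houston 22, Edmonton 9, Fresno 24, Boston 0.

Fresno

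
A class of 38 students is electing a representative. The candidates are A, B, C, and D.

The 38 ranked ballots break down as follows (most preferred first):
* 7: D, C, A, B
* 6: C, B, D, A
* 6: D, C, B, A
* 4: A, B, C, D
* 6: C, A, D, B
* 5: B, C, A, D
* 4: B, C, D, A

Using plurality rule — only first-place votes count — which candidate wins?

D

First-place votes: A 4, B 9, C 12, D 13.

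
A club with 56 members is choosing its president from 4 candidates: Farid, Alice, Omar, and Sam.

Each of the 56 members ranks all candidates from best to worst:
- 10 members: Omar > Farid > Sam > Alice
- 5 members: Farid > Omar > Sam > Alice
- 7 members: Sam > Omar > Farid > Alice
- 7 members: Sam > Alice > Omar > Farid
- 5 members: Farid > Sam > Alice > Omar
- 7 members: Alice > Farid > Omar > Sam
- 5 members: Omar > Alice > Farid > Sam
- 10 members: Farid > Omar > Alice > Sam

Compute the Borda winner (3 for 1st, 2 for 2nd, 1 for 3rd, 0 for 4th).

Farid: 10×2 + 5×3 + 7×1 + 7×0 + 5×3 + 7×2 + 5×1 + 10×3 = 106
Alice: 10×0 + 5×0 + 7×0 + 7×2 + 5×1 + 7×3 + 5×2 + 10×1 = 60
Omar: 10×3 + 5×2 + 7×2 + 7×1 + 5×0 + 7×1 + 5×3 + 10×2 = 103
Sam: 10×1 + 5×1 + 7×3 + 7×3 + 5×2 + 7×0 + 5×0 + 10×0 = 67

Farid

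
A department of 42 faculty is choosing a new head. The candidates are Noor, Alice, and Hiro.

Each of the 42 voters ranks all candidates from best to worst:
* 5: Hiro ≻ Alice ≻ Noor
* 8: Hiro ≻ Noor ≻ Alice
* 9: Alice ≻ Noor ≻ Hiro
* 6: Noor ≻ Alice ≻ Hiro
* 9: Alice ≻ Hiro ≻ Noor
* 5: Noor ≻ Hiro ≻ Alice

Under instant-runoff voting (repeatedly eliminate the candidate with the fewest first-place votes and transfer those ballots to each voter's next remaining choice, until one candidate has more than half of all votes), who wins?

Round 1: Noor 11, Alice 18, Hiro 13. Noor eliminated.
Round 2: Alice 24, Hiro 18. Alice has a majority (≥22).

Alice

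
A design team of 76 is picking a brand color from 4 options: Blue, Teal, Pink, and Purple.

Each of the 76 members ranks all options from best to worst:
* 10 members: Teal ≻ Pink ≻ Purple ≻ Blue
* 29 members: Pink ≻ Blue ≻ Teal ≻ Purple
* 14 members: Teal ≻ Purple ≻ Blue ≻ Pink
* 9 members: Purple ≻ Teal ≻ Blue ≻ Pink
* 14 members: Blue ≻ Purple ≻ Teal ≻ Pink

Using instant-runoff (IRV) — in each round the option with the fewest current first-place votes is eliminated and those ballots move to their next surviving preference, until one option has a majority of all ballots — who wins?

Teal

Round 1: Blue 14, Teal 24, Pink 29, Purple 9. Purple eliminated.
Round 2: Blue 14, Teal 33, Pink 29. Blue eliminated.
Round 3: Teal 47, Pink 29. Teal has a majority (≥39).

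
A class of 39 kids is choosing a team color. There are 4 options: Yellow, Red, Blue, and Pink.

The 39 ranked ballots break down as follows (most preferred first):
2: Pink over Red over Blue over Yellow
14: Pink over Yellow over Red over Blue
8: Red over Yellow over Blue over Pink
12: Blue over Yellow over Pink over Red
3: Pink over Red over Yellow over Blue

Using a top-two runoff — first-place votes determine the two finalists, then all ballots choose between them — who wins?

Blue

Round 1 first-place votes: Yellow 0, Red 8, Blue 12, Pink 19. Pink and Blue advance.
Runoff: Pink is ranked above Blue on 19 ballots, Blue above Pink on 20.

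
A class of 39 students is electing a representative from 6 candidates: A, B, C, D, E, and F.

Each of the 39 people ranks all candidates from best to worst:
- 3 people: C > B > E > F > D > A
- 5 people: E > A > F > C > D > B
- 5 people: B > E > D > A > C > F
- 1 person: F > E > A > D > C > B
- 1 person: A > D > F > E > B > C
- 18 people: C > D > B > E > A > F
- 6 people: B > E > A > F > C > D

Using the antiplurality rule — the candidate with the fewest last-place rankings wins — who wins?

E

Last-place votes: A 3, B 6, C 1, D 6, E 0, F 23.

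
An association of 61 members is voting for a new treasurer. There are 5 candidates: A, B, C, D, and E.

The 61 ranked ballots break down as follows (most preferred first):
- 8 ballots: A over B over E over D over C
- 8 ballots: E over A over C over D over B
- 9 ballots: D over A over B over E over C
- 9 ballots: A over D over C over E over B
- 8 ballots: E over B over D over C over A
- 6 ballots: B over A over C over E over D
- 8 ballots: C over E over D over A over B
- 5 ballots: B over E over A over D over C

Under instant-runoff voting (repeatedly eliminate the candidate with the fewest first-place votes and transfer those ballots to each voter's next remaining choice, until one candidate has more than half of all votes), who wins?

Round 1: A 17, B 11, C 8, D 9, E 16. C eliminated.
Round 2: A 17, B 11, D 9, E 24. D eliminated.
Round 3: A 26, B 11, E 24. B eliminated.
Round 4: A 32, E 29. A has a majority (≥31).

A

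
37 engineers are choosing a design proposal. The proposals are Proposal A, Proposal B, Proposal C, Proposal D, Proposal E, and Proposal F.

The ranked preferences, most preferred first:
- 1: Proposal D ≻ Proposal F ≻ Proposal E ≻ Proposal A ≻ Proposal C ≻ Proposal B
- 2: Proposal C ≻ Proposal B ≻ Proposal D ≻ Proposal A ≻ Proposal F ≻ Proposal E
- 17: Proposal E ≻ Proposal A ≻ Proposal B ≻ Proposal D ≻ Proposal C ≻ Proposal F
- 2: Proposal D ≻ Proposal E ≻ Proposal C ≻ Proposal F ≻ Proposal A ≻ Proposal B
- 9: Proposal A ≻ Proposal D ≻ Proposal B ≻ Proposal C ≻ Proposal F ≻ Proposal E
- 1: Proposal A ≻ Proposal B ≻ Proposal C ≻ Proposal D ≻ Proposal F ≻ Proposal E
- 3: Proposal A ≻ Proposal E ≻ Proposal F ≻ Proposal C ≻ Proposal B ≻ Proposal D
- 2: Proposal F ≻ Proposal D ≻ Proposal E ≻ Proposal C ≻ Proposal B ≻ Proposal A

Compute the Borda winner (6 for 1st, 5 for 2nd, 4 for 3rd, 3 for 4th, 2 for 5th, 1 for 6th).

Proposal A: 1×3 + 2×3 + 17×5 + 2×2 + 9×6 + 1×6 + 3×6 + 2×1 = 178
Proposal B: 1×1 + 2×5 + 17×4 + 2×1 + 9×4 + 1×5 + 3×2 + 2×2 = 132
Proposal C: 1×2 + 2×6 + 17×2 + 2×4 + 9×3 + 1×4 + 3×3 + 2×3 = 102
Proposal D: 1×6 + 2×4 + 17×3 + 2×6 + 9×5 + 1×3 + 3×1 + 2×5 = 138
Proposal E: 1×4 + 2×1 + 17×6 + 2×5 + 9×1 + 1×1 + 3×5 + 2×4 = 151
Proposal F: 1×5 + 2×2 + 17×1 + 2×3 + 9×2 + 1×2 + 3×4 + 2×6 = 76

Proposal A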